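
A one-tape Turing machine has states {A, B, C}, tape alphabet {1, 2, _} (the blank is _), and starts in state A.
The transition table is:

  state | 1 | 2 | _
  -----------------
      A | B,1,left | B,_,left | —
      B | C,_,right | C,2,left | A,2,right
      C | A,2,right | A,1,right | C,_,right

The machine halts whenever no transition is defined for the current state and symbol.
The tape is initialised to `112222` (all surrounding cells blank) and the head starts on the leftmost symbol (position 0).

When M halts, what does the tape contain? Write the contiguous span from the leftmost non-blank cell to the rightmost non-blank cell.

state=A head=0 tape=__[1]12222   (A,1)→(B,1,left)
state=B head=-1 tape=_[_]112222   (B,_)→(A,2,right)
state=A head=0 tape=_2[1]12222   (A,1)→(B,1,left)
state=B head=-1 tape=_[2]112222   (B,2)→(C,2,left)
state=C head=-2 tape=[_]2112222   (C,_)→(C,_,right)
state=C head=-1 tape=_[2]112222   (C,2)→(A,1,right)
state=A head=0 tape=_1[1]12222   (A,1)→(B,1,left)
state=B head=-1 tape=_[1]112222   (B,1)→(C,_,right)
state=C head=0 tape=__[1]12222   (C,1)→(A,2,right)
state=A head=1 tape=__2[1]2222   (A,1)→(B,1,left)
state=B head=0 tape=__[2]12222   (B,2)→(C,2,left)
state=C head=-1 tape=_[_]212222   (C,_)→(C,_,right)
state=C head=0 tape=__[2]12222   (C,2)→(A,1,right)
state=A head=1 tape=__1[1]2222   (A,1)→(B,1,left)
state=B head=0 tape=__[1]12222   (B,1)→(C,_,right)
state=C head=1 tape=___[1]2222   (C,1)→(A,2,right)
state=A head=2 tape=___2[2]222   (A,2)→(B,_,left)
state=B head=1 tape=___[2]_222   (B,2)→(C,2,left)
state=C head=0 tape=__[_]2_222   (C,_)→(C,_,right)
state=C head=1 tape=___[2]_222   (C,2)→(A,1,right)
state=A head=2 tape=___1[_]222
The non-blank tape span at halt is 1_222.

1_222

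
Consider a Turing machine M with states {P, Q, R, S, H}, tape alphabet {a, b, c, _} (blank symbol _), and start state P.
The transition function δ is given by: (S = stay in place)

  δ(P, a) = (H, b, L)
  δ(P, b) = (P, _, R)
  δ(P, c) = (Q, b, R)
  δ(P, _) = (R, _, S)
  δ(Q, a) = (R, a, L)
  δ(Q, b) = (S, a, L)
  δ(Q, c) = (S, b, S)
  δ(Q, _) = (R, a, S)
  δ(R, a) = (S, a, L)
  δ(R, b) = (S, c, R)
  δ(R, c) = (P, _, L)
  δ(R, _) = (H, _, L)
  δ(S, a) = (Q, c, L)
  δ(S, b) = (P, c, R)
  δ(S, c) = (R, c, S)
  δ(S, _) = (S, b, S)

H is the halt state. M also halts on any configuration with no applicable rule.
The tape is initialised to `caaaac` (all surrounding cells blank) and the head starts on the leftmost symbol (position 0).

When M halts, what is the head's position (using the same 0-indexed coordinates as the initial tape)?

5

state=P head=0 tape=[c]aaaac_   (P,c)→(Q,b,R)
state=Q head=1 tape=b[a]aaac_   (Q,a)→(R,a,L)
state=R head=0 tape=[b]aaaac_   (R,b)→(S,c,R)
state=S head=1 tape=c[a]aaac_   (S,a)→(Q,c,L)
state=Q head=0 tape=[c]caaac_   (Q,c)→(S,b,S)
state=S head=0 tape=[b]caaac_   (S,b)→(P,c,R)
state=P head=1 tape=c[c]aaac_   (P,c)→(Q,b,R)
state=Q head=2 tape=cb[a]aac_   (Q,a)→(R,a,L)
state=R head=1 tape=c[b]aaac_   (R,b)→(S,c,R)
state=S head=2 tape=cc[a]aac_   (S,a)→(Q,c,L)
state=Q head=1 tape=c[c]caac_   (Q,c)→(S,b,S)
state=S head=1 tape=c[b]caac_   (S,b)→(P,c,R)
state=P head=2 tape=cc[c]aac_   (P,c)→(Q,b,R)
state=Q head=3 tape=ccb[a]ac_   (Q,a)→(R,a,L)
state=R head=2 tape=cc[b]aac_   (R,b)→(S,c,R)
state=S head=3 tape=ccc[a]ac_   (S,a)→(Q,c,L)
state=Q head=2 tape=cc[c]cac_   (Q,c)→(S,b,S)
state=S head=2 tape=cc[b]cac_   (S,b)→(P,c,R)
state=P head=3 tape=ccc[c]ac_   (P,c)→(Q,b,R)
state=Q head=4 tape=cccb[a]c_   (Q,a)→(R,a,L)
state=R head=3 tape=ccc[b]ac_   (R,b)→(S,c,R)
state=S head=4 tape=cccc[a]c_   (S,a)→(Q,c,L)
state=Q head=3 tape=ccc[c]cc_   (Q,c)→(S,b,S)
state=S head=3 tape=ccc[b]cc_   (S,b)→(P,c,R)
state=P head=4 tape=cccc[c]c_   (P,c)→(Q,b,R)
state=Q head=5 tape=ccccb[c]_   (Q,c)→(S,b,S)
state=S head=5 tape=ccccb[b]_   (S,b)→(P,c,R)
state=P head=6 tape=ccccbc[_]   (P,_)→(R,_,S)
state=R head=6 tape=ccccbc[_]   (R,_)→(H,_,L)
state=H head=5 tape=ccccb[c]_
At halt the head is at cell 5.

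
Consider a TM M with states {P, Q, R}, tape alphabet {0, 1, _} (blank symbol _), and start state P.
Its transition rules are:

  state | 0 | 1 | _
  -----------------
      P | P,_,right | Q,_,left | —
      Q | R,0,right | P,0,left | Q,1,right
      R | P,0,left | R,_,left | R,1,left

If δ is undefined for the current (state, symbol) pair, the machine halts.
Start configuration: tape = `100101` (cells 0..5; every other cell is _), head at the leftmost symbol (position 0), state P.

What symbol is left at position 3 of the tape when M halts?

_

state=P head=0 tape=_[1]00101   (P,1)→(Q,_,left)
state=Q head=-1 tape=[_]_00101   (Q,_)→(Q,1,right)
state=Q head=0 tape=1[_]00101   (Q,_)→(Q,1,right)
state=Q head=1 tape=11[0]0101   (Q,0)→(R,0,right)
state=R head=2 tape=110[0]101   (R,0)→(P,0,left)
state=P head=1 tape=11[0]0101   (P,0)→(P,_,right)
state=P head=2 tape=11_[0]101   (P,0)→(P,_,right)
state=P head=3 tape=11__[1]01   (P,1)→(Q,_,left)
state=Q head=2 tape=11_[_]_01   (Q,_)→(Q,1,right)
state=Q head=3 tape=11_1[_]01   (Q,_)→(Q,1,right)
state=Q head=4 tape=11_11[0]1   (Q,0)→(R,0,right)
state=R head=5 tape=11_110[1]   (R,1)→(R,_,left)
state=R head=4 tape=11_11[0]_   (R,0)→(P,0,left)
state=P head=3 tape=11_1[1]0_   (P,1)→(Q,_,left)
state=Q head=2 tape=11_[1]_0_   (Q,1)→(P,0,left)
state=P head=1 tape=11[_]0_0_
Cell 3 holds _ when M halts.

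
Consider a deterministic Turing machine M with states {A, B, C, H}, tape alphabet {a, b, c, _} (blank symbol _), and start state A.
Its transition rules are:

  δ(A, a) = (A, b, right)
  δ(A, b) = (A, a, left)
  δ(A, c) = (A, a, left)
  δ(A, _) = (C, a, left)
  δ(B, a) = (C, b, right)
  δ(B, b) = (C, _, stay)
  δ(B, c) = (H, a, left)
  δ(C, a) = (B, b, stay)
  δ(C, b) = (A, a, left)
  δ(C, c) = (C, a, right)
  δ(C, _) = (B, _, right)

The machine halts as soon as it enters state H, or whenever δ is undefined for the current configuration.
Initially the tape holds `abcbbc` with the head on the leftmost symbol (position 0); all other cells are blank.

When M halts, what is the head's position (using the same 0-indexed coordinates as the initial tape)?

7

A | ___[a]bcbbc__   read a → write b, move right, go to A
A | ___b[b]cbbc__   read b → write a, move left, go to A
A | ___[b]acbbc__   read b → write a, move left, go to A
A | __[_]aacbbc__   read _ → write a, move left, go to C
C | _[_]aaacbbc__   read _ → write _, move right, go to B
B | __[a]aacbbc__   read a → write b, move right, go to C
C | __b[a]acbbc__   read a → write b, move stay, go to B
B | __b[b]acbbc__   read b → write _, move stay, go to C
C | __b[_]acbbc__   read _ → write _, move right, go to B
B | __b_[a]cbbc__   read a → write b, move right, go to C
C | __b_b[c]bbc__   read c → write a, move right, go to C
C | __b_ba[b]bc__   read b → write a, move left, go to A
A | __b_b[a]abc__   read a → write b, move right, go to A
A | __b_bb[a]bc__   read a → write b, move right, go to A
A | __b_bbb[b]c__   read b → write a, move left, go to A
A | __b_bb[b]ac__   read b → write a, move left, go to A
A | __b_b[b]aac__   read b → write a, move left, go to A
A | __b_[b]aaac__   read b → write a, move left, go to A
A | __b[_]aaaac__   read _ → write a, move left, go to C
C | __[b]aaaaac__   read b → write a, move left, go to A
A | _[_]aaaaaac__   read _ → write a, move left, go to C
C | [_]aaaaaaac__   read _ → write _, move right, go to B
B | _[a]aaaaaac__   read a → write b, move right, go to C
C | _b[a]aaaaac__   read a → write b, move stay, go to B
B | _b[b]aaaaac__   read b → write _, move stay, go to C
C | _b[_]aaaaac__   read _ → write _, move right, go to B
B | _b_[a]aaaac__   read a → write b, move right, go to C
C | _b_b[a]aaac__   read a → write b, move stay, go to B
B | _b_b[b]aaac__   read b → write _, move stay, go to C
C | _b_b[_]aaac__   read _ → write _, move right, go to B
B | _b_b_[a]aac__   read a → write b, move right, go to C
C | _b_b_b[a]ac__   read a → write b, move stay, go to B
B | _b_b_b[b]ac__   read b → write _, move stay, go to C
C | _b_b_b[_]ac__   read _ → write _, move right, go to B
B | _b_b_b_[a]c__   read a → write b, move right, go to C
C | _b_b_b_b[c]__   read c → write a, move right, go to C
C | _b_b_b_ba[_]_   read _ → write _, move right, go to B
B | _b_b_b_ba_[_]
At halt the head is at cell 7.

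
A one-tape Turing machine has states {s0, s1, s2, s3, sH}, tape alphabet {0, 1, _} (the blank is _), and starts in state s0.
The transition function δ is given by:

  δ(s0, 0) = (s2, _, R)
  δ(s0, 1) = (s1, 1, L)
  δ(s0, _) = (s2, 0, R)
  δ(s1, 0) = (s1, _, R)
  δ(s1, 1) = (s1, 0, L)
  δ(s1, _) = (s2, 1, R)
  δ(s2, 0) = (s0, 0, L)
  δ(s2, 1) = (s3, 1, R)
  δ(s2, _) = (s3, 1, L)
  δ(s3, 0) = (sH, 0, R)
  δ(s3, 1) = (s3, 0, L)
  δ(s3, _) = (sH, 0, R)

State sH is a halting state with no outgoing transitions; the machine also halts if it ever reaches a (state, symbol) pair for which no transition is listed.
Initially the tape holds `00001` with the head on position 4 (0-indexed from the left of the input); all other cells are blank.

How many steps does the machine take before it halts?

s0 | _0000[1]   read 1 → write 1, move L, go to s1
s1 | _000[0]1   read 0 → write _, move R, go to s1
s1 | _000_[1]   read 1 → write 0, move L, go to s1
s1 | _000[_]0   read _ → write 1, move R, go to s2
s2 | _0001[0]   read 0 → write 0, move L, go to s0
s0 | _000[1]0   read 1 → write 1, move L, go to s1
s1 | _00[0]10   read 0 → write _, move R, go to s1
s1 | _00_[1]0   read 1 → write 0, move L, go to s1
s1 | _00[_]00   read _ → write 1, move R, go to s2
s2 | _001[0]0   read 0 → write 0, move L, go to s0
s0 | _00[1]00   read 1 → write 1, move L, go to s1
s1 | _0[0]100   read 0 → write _, move R, go to s1
s1 | _0_[1]00   read 1 → write 0, move L, go to s1
s1 | _0[_]000   read _ → write 1, move R, go to s2
s2 | _01[0]00   read 0 → write 0, move L, go to s0
s0 | _0[1]000   read 1 → write 1, move L, go to s1
s1 | _[0]1000   read 0 → write _, move R, go to s1
s1 | __[1]000   read 1 → write 0, move L, go to s1
s1 | _[_]0000   read _ → write 1, move R, go to s2
s2 | _1[0]000   read 0 → write 0, move L, go to s0
s0 | _[1]0000   read 1 → write 1, move L, go to s1
s1 | [_]10000   read _ → write 1, move R, go to s2
s2 | 1[1]0000   read 1 → write 1, move R, go to s3
s3 | 11[0]000   read 0 → write 0, move R, go to sH
sH | 110[0]00
M halts after 24 transitions.

24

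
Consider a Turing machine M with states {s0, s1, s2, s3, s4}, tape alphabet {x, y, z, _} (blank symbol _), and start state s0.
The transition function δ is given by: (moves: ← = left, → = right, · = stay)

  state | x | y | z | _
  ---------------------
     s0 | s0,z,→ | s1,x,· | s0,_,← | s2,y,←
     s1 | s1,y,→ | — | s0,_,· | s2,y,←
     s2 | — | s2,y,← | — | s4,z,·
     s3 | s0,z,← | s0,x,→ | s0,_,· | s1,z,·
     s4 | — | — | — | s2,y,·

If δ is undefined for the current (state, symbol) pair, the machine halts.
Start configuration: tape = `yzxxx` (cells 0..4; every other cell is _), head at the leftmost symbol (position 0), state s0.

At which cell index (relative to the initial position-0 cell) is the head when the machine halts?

s0 | _[y]zxxx   read y → write x, move ·, go to s1
s1 | _[x]zxxx   read x → write y, move →, go to s1
s1 | _y[z]xxx   read z → write _, move ·, go to s0
s0 | _y[_]xxx   read _ → write y, move ←, go to s2
s2 | _[y]yxxx   read y → write y, move ←, go to s2
s2 | [_]yyxxx   read _ → write z, move ·, go to s4
s4 | [z]yyxxx
At halt the head is at cell -1.

-1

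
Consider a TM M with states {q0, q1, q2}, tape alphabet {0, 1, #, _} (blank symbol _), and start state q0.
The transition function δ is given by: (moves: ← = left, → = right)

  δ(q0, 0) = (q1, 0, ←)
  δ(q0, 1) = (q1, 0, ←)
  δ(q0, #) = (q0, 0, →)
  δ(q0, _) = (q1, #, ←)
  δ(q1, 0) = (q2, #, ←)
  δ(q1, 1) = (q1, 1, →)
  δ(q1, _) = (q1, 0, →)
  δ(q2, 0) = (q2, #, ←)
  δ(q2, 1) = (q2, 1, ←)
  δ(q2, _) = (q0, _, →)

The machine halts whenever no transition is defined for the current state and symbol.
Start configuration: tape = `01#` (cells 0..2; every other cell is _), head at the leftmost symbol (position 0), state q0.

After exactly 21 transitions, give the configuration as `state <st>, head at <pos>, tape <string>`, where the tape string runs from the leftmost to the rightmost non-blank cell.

q0 | __[0]1#   read 0 → write 0, move ←, go to q1
q1 | _[_]01#   read _ → write 0, move →, go to q1
q1 | _0[0]1#   read 0 → write #, move ←, go to q2
q2 | _[0]#1#   read 0 → write #, move ←, go to q2
q2 | [_]##1#   read _ → write _, move →, go to q0
q0 | _[#]#1#   read # → write 0, move →, go to q0
q0 | _0[#]1#   read # → write 0, move →, go to q0
q0 | _00[1]#   read 1 → write 0, move ←, go to q1
q1 | _0[0]0#   read 0 → write #, move ←, go to q2
q2 | _[0]#0#   read 0 → write #, move ←, go to q2
q2 | [_]##0#   read _ → write _, move →, go to q0
q0 | _[#]#0#   read # → write 0, move →, go to q0
q0 | _0[#]0#   read # → write 0, move →, go to q0
q0 | _00[0]#   read 0 → write 0, move ←, go to q1
q1 | _0[0]0#   read 0 → write #, move ←, go to q2
q2 | _[0]#0#   read 0 → write #, move ←, go to q2
q2 | [_]##0#   read _ → write _, move →, go to q0
q0 | _[#]#0#   read # → write 0, move →, go to q0
q0 | _0[#]0#   read # → write 0, move →, go to q0
q0 | _00[0]#   read 0 → write 0, move ←, go to q1
q1 | _0[0]0#   read 0 → write #, move ←, go to q2
q2 | _[0]#0#
After 21 steps: state q2, head at -1, tape 0#0#.

state q2, head at -1, tape 0#0#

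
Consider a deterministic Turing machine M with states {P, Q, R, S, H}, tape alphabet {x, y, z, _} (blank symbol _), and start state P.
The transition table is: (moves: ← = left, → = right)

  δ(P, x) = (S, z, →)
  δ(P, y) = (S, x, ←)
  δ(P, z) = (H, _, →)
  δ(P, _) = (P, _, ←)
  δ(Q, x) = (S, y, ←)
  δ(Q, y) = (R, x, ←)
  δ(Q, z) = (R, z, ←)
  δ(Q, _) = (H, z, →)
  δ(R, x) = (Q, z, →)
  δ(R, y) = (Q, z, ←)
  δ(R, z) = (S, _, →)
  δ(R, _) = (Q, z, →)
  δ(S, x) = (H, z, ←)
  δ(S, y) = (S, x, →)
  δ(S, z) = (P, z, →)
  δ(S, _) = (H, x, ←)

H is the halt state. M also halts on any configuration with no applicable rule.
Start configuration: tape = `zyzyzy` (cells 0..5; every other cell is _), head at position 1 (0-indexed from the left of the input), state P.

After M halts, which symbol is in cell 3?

P | z[y]zyzy_   read y → write x, move ←, go to S
S | [z]xzyzy_   read z → write z, move →, go to P
P | z[x]zyzy_   read x → write z, move →, go to S
S | zz[z]yzy_   read z → write z, move →, go to P
P | zzz[y]zy_   read y → write x, move ←, go to S
S | zz[z]xzy_   read z → write z, move →, go to P
P | zzz[x]zy_   read x → write z, move →, go to S
S | zzzz[z]y_   read z → write z, move →, go to P
P | zzzzz[y]_   read y → write x, move ←, go to S
S | zzzz[z]x_   read z → write z, move →, go to P
P | zzzzz[x]_   read x → write z, move →, go to S
S | zzzzzz[_]   read _ → write x, move ←, go to H
H | zzzzz[z]x
Cell 3 holds z when M halts.

z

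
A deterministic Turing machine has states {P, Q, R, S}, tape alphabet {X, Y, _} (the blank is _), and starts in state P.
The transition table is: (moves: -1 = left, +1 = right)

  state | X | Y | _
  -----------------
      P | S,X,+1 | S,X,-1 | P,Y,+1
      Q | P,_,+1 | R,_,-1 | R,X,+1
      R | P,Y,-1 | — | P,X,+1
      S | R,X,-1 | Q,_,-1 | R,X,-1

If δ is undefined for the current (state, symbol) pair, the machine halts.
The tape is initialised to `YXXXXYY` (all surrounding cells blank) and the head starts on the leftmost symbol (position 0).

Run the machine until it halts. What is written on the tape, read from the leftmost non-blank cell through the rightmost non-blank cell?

P | ___[Y]XXXXYY   read Y → write X, move -1, go to S
S | __[_]XXXXXYY   read _ → write X, move -1, go to R
R | _[_]XXXXXXYY   read _ → write X, move +1, go to P
P | _X[X]XXXXXYY   read X → write X, move +1, go to S
S | _XX[X]XXXXYY   read X → write X, move -1, go to R
R | _X[X]XXXXXYY   read X → write Y, move -1, go to P
P | _[X]YXXXXXYY   read X → write X, move +1, go to S
S | _X[Y]XXXXXYY   read Y → write _, move -1, go to Q
Q | _[X]_XXXXXYY   read X → write _, move +1, go to P
P | __[_]XXXXXYY   read _ → write Y, move +1, go to P
P | __Y[X]XXXXYY   read X → write X, move +1, go to S
S | __YX[X]XXXYY   read X → write X, move -1, go to R
R | __Y[X]XXXXYY   read X → write Y, move -1, go to P
P | __[Y]YXXXXYY   read Y → write X, move -1, go to S
S | _[_]XYXXXXYY   read _ → write X, move -1, go to R
R | [_]XXYXXXXYY   read _ → write X, move +1, go to P
P | X[X]XYXXXXYY   read X → write X, move +1, go to S
S | XX[X]YXXXXYY   read X → write X, move -1, go to R
R | X[X]XYXXXXYY   read X → write Y, move -1, go to P
P | [X]YXYXXXXYY   read X → write X, move +1, go to S
S | X[Y]XYXXXXYY   read Y → write _, move -1, go to Q
Q | [X]_XYXXXXYY   read X → write _, move +1, go to P
P | _[_]XYXXXXYY   read _ → write Y, move +1, go to P
P | _Y[X]YXXXXYY   read X → write X, move +1, go to S
S | _YX[Y]XXXXYY   read Y → write _, move -1, go to Q
Q | _Y[X]_XXXXYY   read X → write _, move +1, go to P
P | _Y_[_]XXXXYY   read _ → write Y, move +1, go to P
P | _Y_Y[X]XXXYY   read X → write X, move +1, go to S
S | _Y_YX[X]XXYY   read X → write X, move -1, go to R
R | _Y_Y[X]XXXYY   read X → write Y, move -1, go to P
P | _Y_[Y]YXXXYY   read Y → write X, move -1, go to S
S | _Y[_]XYXXXYY   read _ → write X, move -1, go to R
R | _[Y]XXYXXXYY
The non-blank tape span at halt is YXXYXXXYY.

YXXYXXXYY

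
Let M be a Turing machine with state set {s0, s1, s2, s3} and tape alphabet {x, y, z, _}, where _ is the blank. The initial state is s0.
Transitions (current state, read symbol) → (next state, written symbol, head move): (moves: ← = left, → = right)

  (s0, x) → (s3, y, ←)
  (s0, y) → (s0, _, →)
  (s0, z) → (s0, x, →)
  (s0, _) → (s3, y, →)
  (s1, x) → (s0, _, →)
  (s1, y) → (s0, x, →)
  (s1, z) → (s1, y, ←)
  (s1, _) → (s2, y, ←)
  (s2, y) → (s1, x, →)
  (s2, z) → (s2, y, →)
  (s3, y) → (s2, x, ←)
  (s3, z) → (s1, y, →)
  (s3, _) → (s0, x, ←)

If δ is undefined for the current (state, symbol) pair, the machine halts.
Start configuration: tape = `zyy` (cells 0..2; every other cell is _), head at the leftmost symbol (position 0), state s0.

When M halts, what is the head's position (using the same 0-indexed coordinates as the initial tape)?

s0 | [z]yy__   read z → write x, move →, go to s0
s0 | x[y]y__   read y → write _, move →, go to s0
s0 | x_[y]__   read y → write _, move →, go to s0
s0 | x__[_]_   read _ → write y, move →, go to s3
s3 | x__y[_]   read _ → write x, move ←, go to s0
s0 | x__[y]x   read y → write _, move →, go to s0
s0 | x___[x]   read x → write y, move ←, go to s3
s3 | x__[_]y   read _ → write x, move ←, go to s0
s0 | x_[_]xy   read _ → write y, move →, go to s3
s3 | x_y[x]y
At halt the head is at cell 3.

3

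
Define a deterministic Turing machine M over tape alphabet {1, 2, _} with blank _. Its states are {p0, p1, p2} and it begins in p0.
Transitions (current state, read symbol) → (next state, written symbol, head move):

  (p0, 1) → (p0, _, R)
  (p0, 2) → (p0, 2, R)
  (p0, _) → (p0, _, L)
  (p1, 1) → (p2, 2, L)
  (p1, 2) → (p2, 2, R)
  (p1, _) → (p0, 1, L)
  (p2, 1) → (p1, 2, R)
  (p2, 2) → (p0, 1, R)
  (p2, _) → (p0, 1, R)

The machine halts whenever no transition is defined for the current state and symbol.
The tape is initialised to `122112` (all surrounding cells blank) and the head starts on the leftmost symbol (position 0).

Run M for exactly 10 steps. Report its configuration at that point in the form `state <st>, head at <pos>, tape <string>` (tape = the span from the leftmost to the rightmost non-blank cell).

state p0, head at 6, tape 22__2

p0 | [1]22112_   read 1 → write _, move R, go to p0
p0 | _[2]2112_   read 2 → write 2, move R, go to p0
p0 | _2[2]112_   read 2 → write 2, move R, go to p0
p0 | _22[1]12_   read 1 → write _, move R, go to p0
p0 | _22_[1]2_   read 1 → write _, move R, go to p0
p0 | _22__[2]_   read 2 → write 2, move R, go to p0
p0 | _22__2[_]   read _ → write _, move L, go to p0
p0 | _22__[2]_   read 2 → write 2, move R, go to p0
p0 | _22__2[_]   read _ → write _, move L, go to p0
p0 | _22__[2]_   read 2 → write 2, move R, go to p0
p0 | _22__2[_]
After 10 steps: state p0, head at 6, tape 22__2.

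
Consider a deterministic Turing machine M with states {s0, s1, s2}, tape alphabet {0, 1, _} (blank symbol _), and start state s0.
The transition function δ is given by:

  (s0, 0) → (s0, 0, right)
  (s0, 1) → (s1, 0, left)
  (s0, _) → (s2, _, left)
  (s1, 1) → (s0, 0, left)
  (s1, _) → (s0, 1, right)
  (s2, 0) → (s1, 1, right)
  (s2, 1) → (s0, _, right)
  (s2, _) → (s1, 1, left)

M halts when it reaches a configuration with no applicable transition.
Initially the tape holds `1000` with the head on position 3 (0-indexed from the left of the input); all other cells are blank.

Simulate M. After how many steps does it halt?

12

s0 | 100[0]__   read 0 → write 0, move right, go to s0
s0 | 1000[_]_   read _ → write _, move left, go to s2
s2 | 100[0]__   read 0 → write 1, move right, go to s1
s1 | 1001[_]_   read _ → write 1, move right, go to s0
s0 | 10011[_]   read _ → write _, move left, go to s2
s2 | 1001[1]_   read 1 → write _, move right, go to s0
s0 | 1001_[_]   read _ → write _, move left, go to s2
s2 | 1001[_]_   read _ → write 1, move left, go to s1
s1 | 100[1]1_   read 1 → write 0, move left, go to s0
s0 | 10[0]01_   read 0 → write 0, move right, go to s0
s0 | 100[0]1_   read 0 → write 0, move right, go to s0
s0 | 1000[1]_   read 1 → write 0, move left, go to s1
s1 | 100[0]0_
M halts after 12 transitions.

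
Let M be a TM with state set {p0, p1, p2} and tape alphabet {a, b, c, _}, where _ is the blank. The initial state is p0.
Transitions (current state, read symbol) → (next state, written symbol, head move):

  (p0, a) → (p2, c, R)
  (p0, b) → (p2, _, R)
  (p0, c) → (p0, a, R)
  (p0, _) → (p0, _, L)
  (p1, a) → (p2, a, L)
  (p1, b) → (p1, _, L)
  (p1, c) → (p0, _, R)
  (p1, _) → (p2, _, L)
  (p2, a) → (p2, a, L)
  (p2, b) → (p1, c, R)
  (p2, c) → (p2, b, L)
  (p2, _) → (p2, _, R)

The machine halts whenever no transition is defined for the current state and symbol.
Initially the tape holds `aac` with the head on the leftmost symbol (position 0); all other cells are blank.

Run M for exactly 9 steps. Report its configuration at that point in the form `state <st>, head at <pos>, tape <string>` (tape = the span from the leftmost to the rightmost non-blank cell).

state p1, head at 1, tape cac

state=p0 head=0 tape=_[a]ac   (p0,a)→(p2,c,R)
state=p2 head=1 tape=_c[a]c   (p2,a)→(p2,a,L)
state=p2 head=0 tape=_[c]ac   (p2,c)→(p2,b,L)
state=p2 head=-1 tape=[_]bac   (p2,_)→(p2,_,R)
state=p2 head=0 tape=_[b]ac   (p2,b)→(p1,c,R)
state=p1 head=1 tape=_c[a]c   (p1,a)→(p2,a,L)
state=p2 head=0 tape=_[c]ac   (p2,c)→(p2,b,L)
state=p2 head=-1 tape=[_]bac   (p2,_)→(p2,_,R)
state=p2 head=0 tape=_[b]ac   (p2,b)→(p1,c,R)
state=p1 head=1 tape=_c[a]c
After 9 steps: state p1, head at 1, tape cac.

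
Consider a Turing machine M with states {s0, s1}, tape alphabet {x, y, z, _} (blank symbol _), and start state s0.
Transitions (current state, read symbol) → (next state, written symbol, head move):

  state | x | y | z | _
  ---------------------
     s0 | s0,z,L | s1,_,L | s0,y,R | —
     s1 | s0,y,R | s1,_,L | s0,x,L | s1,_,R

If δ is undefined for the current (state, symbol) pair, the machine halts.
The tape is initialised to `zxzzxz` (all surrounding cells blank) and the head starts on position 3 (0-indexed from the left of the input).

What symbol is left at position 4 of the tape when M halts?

s0 | _zxz[z]xz   read z → write y, move R, go to s0
s0 | _zxzy[x]z   read x → write z, move L, go to s0
s0 | _zxz[y]zz   read y → write _, move L, go to s1
s1 | _zx[z]_zz   read z → write x, move L, go to s0
s0 | _z[x]x_zz   read x → write z, move L, go to s0
s0 | _[z]zx_zz   read z → write y, move R, go to s0
s0 | _y[z]x_zz   read z → write y, move R, go to s0
s0 | _yy[x]_zz   read x → write z, move L, go to s0
s0 | _y[y]z_zz   read y → write _, move L, go to s1
s1 | _[y]_z_zz   read y → write _, move L, go to s1
s1 | [_]__z_zz   read _ → write _, move R, go to s1
s1 | _[_]_z_zz   read _ → write _, move R, go to s1
s1 | __[_]z_zz   read _ → write _, move R, go to s1
s1 | ___[z]_zz   read z → write x, move L, go to s0
s0 | __[_]x_zz
Cell 4 holds z when M halts.

z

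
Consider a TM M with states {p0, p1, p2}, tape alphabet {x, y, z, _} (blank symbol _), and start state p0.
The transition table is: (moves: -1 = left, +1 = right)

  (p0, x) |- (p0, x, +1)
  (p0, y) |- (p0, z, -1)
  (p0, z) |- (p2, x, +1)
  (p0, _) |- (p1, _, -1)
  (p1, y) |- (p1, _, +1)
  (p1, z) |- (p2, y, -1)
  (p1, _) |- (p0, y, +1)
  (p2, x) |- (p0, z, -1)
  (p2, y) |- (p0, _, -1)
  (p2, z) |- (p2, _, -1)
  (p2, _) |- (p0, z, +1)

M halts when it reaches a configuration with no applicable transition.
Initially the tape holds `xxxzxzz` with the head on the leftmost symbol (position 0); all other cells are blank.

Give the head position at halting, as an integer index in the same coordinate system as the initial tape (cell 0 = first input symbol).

6

state=p0 head=0 tape=[x]xxzxzz__   (p0,x)→(p0,x,+1)
state=p0 head=1 tape=x[x]xzxzz__   (p0,x)→(p0,x,+1)
state=p0 head=2 tape=xx[x]zxzz__   (p0,x)→(p0,x,+1)
state=p0 head=3 tape=xxx[z]xzz__   (p0,z)→(p2,x,+1)
state=p2 head=4 tape=xxxx[x]zz__   (p2,x)→(p0,z,-1)
state=p0 head=3 tape=xxx[x]zzz__   (p0,x)→(p0,x,+1)
state=p0 head=4 tape=xxxx[z]zz__   (p0,z)→(p2,x,+1)
state=p2 head=5 tape=xxxxx[z]z__   (p2,z)→(p2,_,-1)
state=p2 head=4 tape=xxxx[x]_z__   (p2,x)→(p0,z,-1)
state=p0 head=3 tape=xxx[x]z_z__   (p0,x)→(p0,x,+1)
state=p0 head=4 tape=xxxx[z]_z__   (p0,z)→(p2,x,+1)
state=p2 head=5 tape=xxxxx[_]z__   (p2,_)→(p0,z,+1)
state=p0 head=6 tape=xxxxxz[z]__   (p0,z)→(p2,x,+1)
state=p2 head=7 tape=xxxxxzx[_]_   (p2,_)→(p0,z,+1)
state=p0 head=8 tape=xxxxxzxz[_]   (p0,_)→(p1,_,-1)
state=p1 head=7 tape=xxxxxzx[z]_   (p1,z)→(p2,y,-1)
state=p2 head=6 tape=xxxxxz[x]y_   (p2,x)→(p0,z,-1)
state=p0 head=5 tape=xxxxx[z]zy_   (p0,z)→(p2,x,+1)
state=p2 head=6 tape=xxxxxx[z]y_   (p2,z)→(p2,_,-1)
state=p2 head=5 tape=xxxxx[x]_y_   (p2,x)→(p0,z,-1)
state=p0 head=4 tape=xxxx[x]z_y_   (p0,x)→(p0,x,+1)
state=p0 head=5 tape=xxxxx[z]_y_   (p0,z)→(p2,x,+1)
state=p2 head=6 tape=xxxxxx[_]y_   (p2,_)→(p0,z,+1)
state=p0 head=7 tape=xxxxxxz[y]_   (p0,y)→(p0,z,-1)
state=p0 head=6 tape=xxxxxx[z]z_   (p0,z)→(p2,x,+1)
state=p2 head=7 tape=xxxxxxx[z]_   (p2,z)→(p2,_,-1)
state=p2 head=6 tape=xxxxxx[x]__   (p2,x)→(p0,z,-1)
state=p0 head=5 tape=xxxxx[x]z__   (p0,x)→(p0,x,+1)
state=p0 head=6 tape=xxxxxx[z]__   (p0,z)→(p2,x,+1)
state=p2 head=7 tape=xxxxxxx[_]_   (p2,_)→(p0,z,+1)
state=p0 head=8 tape=xxxxxxxz[_]   (p0,_)→(p1,_,-1)
state=p1 head=7 tape=xxxxxxx[z]_   (p1,z)→(p2,y,-1)
state=p2 head=6 tape=xxxxxx[x]y_   (p2,x)→(p0,z,-1)
state=p0 head=5 tape=xxxxx[x]zy_   (p0,x)→(p0,x,+1)
state=p0 head=6 tape=xxxxxx[z]y_   (p0,z)→(p2,x,+1)
state=p2 head=7 tape=xxxxxxx[y]_   (p2,y)→(p0,_,-1)
state=p0 head=6 tape=xxxxxx[x]__   (p0,x)→(p0,x,+1)
state=p0 head=7 tape=xxxxxxx[_]_   (p0,_)→(p1,_,-1)
state=p1 head=6 tape=xxxxxx[x]__
At halt the head is at cell 6.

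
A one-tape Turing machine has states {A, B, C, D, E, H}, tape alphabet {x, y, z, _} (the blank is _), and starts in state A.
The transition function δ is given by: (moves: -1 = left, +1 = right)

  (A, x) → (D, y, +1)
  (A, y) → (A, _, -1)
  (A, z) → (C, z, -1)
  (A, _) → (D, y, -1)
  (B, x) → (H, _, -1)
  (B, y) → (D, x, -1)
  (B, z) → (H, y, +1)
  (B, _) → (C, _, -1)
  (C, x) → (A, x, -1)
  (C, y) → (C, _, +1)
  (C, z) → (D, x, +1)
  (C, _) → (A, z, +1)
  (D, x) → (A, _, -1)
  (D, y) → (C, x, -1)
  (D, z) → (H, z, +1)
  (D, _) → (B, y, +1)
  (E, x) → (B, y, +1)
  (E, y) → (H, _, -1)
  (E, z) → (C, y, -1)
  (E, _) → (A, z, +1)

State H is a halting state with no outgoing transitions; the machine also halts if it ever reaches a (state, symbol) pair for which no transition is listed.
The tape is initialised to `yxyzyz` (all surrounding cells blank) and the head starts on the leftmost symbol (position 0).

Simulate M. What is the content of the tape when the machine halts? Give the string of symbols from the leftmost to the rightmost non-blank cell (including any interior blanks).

state=A head=0 tape=____[y]xyzyz   (A,y)→(A,_,-1)
state=A head=-1 tape=___[_]_xyzyz   (A,_)→(D,y,-1)
state=D head=-2 tape=__[_]y_xyzyz   (D,_)→(B,y,+1)
state=B head=-1 tape=__y[y]_xyzyz   (B,y)→(D,x,-1)
state=D head=-2 tape=__[y]x_xyzyz   (D,y)→(C,x,-1)
state=C head=-3 tape=_[_]xx_xyzyz   (C,_)→(A,z,+1)
state=A head=-2 tape=_z[x]x_xyzyz   (A,x)→(D,y,+1)
state=D head=-1 tape=_zy[x]_xyzyz   (D,x)→(A,_,-1)
state=A head=-2 tape=_z[y]__xyzyz   (A,y)→(A,_,-1)
state=A head=-3 tape=_[z]___xyzyz   (A,z)→(C,z,-1)
state=C head=-4 tape=[_]z___xyzyz   (C,_)→(A,z,+1)
state=A head=-3 tape=z[z]___xyzyz   (A,z)→(C,z,-1)
state=C head=-4 tape=[z]z___xyzyz   (C,z)→(D,x,+1)
state=D head=-3 tape=x[z]___xyzyz   (D,z)→(H,z,+1)
state=H head=-2 tape=xz[_]__xyzyz
The non-blank tape span at halt is xz___xyzyz.

xz___xyzyz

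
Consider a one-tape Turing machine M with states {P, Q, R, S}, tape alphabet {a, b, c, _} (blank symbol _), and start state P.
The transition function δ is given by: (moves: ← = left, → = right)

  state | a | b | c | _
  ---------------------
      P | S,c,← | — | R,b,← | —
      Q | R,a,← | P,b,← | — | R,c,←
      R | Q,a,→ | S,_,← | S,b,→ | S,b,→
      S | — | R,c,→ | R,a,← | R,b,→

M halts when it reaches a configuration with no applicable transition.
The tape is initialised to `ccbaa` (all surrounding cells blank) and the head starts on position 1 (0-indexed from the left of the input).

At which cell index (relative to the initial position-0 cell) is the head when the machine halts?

1

P | _c[c]baa   read c → write b, move ←, go to R
R | _[c]bbaa   read c → write b, move →, go to S
S | _b[b]baa   read b → write c, move →, go to R
R | _bc[b]aa   read b → write _, move ←, go to S
S | _b[c]_aa   read c → write a, move ←, go to R
R | _[b]a_aa   read b → write _, move ←, go to S
S | [_]_a_aa   read _ → write b, move →, go to R
R | b[_]a_aa   read _ → write b, move →, go to S
S | bb[a]_aa
At halt the head is at cell 1.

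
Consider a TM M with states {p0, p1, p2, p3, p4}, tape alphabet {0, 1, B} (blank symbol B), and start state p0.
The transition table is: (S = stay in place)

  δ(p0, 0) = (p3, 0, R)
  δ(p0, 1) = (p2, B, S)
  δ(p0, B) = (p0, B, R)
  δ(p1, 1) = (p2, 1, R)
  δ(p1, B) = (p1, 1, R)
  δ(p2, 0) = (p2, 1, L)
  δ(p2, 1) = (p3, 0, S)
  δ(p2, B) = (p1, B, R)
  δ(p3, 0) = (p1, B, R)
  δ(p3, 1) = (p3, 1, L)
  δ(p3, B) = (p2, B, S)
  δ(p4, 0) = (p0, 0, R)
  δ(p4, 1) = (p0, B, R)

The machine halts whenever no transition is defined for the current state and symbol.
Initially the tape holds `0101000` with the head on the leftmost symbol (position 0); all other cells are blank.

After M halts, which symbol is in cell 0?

p0 | [0]101000   read 0 → write 0, move R, go to p3
p3 | 0[1]01000   read 1 → write 1, move L, go to p3
p3 | [0]101000   read 0 → write B, move R, go to p1
p1 | B[1]01000   read 1 → write 1, move R, go to p2
p2 | B1[0]1000   read 0 → write 1, move L, go to p2
p2 | B[1]11000   read 1 → write 0, move S, go to p3
p3 | B[0]11000   read 0 → write B, move R, go to p1
p1 | BB[1]1000   read 1 → write 1, move R, go to p2
p2 | BB1[1]000   read 1 → write 0, move S, go to p3
p3 | BB1[0]000   read 0 → write B, move R, go to p1
p1 | BB1B[0]00
Cell 0 holds B when M halts.

B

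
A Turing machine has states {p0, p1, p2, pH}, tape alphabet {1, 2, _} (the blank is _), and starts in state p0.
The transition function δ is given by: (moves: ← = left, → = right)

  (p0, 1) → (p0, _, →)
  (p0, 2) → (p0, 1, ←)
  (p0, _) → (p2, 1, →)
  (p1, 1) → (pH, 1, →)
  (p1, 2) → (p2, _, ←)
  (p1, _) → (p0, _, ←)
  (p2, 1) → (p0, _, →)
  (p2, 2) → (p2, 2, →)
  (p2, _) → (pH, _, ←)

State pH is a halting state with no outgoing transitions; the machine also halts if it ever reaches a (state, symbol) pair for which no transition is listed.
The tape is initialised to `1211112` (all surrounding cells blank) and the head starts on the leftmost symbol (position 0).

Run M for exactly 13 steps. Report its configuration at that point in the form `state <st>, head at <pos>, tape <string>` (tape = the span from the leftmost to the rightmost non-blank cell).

state=p0 head=0 tape=[1]211112__   (p0,1)→(p0,_,→)
state=p0 head=1 tape=_[2]11112__   (p0,2)→(p0,1,←)
state=p0 head=0 tape=[_]111112__   (p0,_)→(p2,1,→)
state=p2 head=1 tape=1[1]11112__   (p2,1)→(p0,_,→)
state=p0 head=2 tape=1_[1]1112__   (p0,1)→(p0,_,→)
state=p0 head=3 tape=1__[1]112__   (p0,1)→(p0,_,→)
state=p0 head=4 tape=1___[1]12__   (p0,1)→(p0,_,→)
state=p0 head=5 tape=1____[1]2__   (p0,1)→(p0,_,→)
state=p0 head=6 tape=1_____[2]__   (p0,2)→(p0,1,←)
state=p0 head=5 tape=1____[_]1__   (p0,_)→(p2,1,→)
state=p2 head=6 tape=1____1[1]__   (p2,1)→(p0,_,→)
state=p0 head=7 tape=1____1_[_]_   (p0,_)→(p2,1,→)
state=p2 head=8 tape=1____1_1[_]   (p2,_)→(pH,_,←)
state=pH head=7 tape=1____1_[1]_
After 13 steps: state pH, head at 7, tape 1____1_1.

state pH, head at 7, tape 1____1_1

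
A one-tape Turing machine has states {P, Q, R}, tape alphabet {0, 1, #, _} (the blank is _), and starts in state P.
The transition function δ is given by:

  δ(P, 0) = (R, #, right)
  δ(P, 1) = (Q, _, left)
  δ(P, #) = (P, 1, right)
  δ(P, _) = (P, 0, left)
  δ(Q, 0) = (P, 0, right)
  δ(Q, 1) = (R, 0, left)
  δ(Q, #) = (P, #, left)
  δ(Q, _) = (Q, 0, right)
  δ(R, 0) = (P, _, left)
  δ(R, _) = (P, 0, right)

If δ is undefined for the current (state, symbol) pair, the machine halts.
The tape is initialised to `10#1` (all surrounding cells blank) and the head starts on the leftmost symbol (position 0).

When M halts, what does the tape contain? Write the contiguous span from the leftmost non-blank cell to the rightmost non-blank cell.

P | _[1]0#1_   read 1 → write _, move left, go to Q
Q | [_]_0#1_   read _ → write 0, move right, go to Q
Q | 0[_]0#1_   read _ → write 0, move right, go to Q
Q | 00[0]#1_   read 0 → write 0, move right, go to P
P | 000[#]1_   read # → write 1, move right, go to P
P | 0001[1]_   read 1 → write _, move left, go to Q
Q | 000[1]__   read 1 → write 0, move left, go to R
R | 00[0]0__   read 0 → write _, move left, go to P
P | 0[0]_0__   read 0 → write #, move right, go to R
R | 0#[_]0__   read _ → write 0, move right, go to P
P | 0#0[0]__   read 0 → write #, move right, go to R
R | 0#0#[_]_   read _ → write 0, move right, go to P
P | 0#0#0[_]   read _ → write 0, move left, go to P
P | 0#0#[0]0   read 0 → write #, move right, go to R
R | 0#0##[0]   read 0 → write _, move left, go to P
P | 0#0#[#]_   read # → write 1, move right, go to P
P | 0#0#1[_]   read _ → write 0, move left, go to P
P | 0#0#[1]0   read 1 → write _, move left, go to Q
Q | 0#0[#]_0   read # → write #, move left, go to P
P | 0#[0]#_0   read 0 → write #, move right, go to R
R | 0##[#]_0
The non-blank tape span at halt is 0###_0.

0###_0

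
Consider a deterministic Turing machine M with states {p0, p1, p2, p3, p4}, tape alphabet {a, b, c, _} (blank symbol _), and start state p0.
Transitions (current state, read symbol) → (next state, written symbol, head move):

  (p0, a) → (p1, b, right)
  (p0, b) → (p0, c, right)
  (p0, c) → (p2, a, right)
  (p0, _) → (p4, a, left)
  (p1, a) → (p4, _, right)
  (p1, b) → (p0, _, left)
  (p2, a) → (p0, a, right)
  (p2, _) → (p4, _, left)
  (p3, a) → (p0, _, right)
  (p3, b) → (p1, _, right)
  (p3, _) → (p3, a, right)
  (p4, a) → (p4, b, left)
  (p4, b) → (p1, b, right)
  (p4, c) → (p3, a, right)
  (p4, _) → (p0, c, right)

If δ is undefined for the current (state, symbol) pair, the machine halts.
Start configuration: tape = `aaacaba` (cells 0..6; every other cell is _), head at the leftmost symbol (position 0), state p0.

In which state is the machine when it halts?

p1

p0 | [a]aacaba_   read a → write b, move right, go to p1
p1 | b[a]acaba_   read a → write _, move right, go to p4
p4 | b_[a]caba_   read a → write b, move left, go to p4
p4 | b[_]bcaba_   read _ → write c, move right, go to p0
p0 | bc[b]caba_   read b → write c, move right, go to p0
p0 | bcc[c]aba_   read c → write a, move right, go to p2
p2 | bcca[a]ba_   read a → write a, move right, go to p0
p0 | bccaa[b]a_   read b → write c, move right, go to p0
p0 | bccaac[a]_   read a → write b, move right, go to p1
p1 | bccaacb[_]
No transition is defined for (p1, _); M halts in state p1.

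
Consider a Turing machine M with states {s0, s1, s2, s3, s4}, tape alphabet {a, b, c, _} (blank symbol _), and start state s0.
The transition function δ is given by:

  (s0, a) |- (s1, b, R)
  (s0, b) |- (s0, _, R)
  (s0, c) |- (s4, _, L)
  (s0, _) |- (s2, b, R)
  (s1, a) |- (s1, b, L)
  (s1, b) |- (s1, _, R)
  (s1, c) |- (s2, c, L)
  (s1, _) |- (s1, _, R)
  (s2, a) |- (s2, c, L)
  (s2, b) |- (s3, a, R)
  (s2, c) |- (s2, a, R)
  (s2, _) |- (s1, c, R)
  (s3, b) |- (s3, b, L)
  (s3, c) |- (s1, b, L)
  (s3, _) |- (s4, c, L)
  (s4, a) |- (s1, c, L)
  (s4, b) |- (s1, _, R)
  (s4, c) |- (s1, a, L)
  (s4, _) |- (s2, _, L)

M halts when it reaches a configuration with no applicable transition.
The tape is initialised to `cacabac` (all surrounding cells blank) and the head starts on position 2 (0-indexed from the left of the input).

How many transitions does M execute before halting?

23

s0 | __ca[c]abac   read c → write _, move L, go to s4
s4 | __c[a]_abac   read a → write c, move L, go to s1
s1 | __[c]c_abac   read c → write c, move L, go to s2
s2 | _[_]cc_abac   read _ → write c, move R, go to s1
s1 | _c[c]c_abac   read c → write c, move L, go to s2
s2 | _[c]cc_abac   read c → write a, move R, go to s2
s2 | _a[c]c_abac   read c → write a, move R, go to s2
s2 | _aa[c]_abac   read c → write a, move R, go to s2
s2 | _aaa[_]abac   read _ → write c, move R, go to s1
s1 | _aaac[a]bac   read a → write b, move L, go to s1
s1 | _aaa[c]bbac   read c → write c, move L, go to s2
s2 | _aa[a]cbbac   read a → write c, move L, go to s2
s2 | _a[a]ccbbac   read a → write c, move L, go to s2
s2 | _[a]cccbbac   read a → write c, move L, go to s2
s2 | [_]ccccbbac   read _ → write c, move R, go to s1
s1 | c[c]cccbbac   read c → write c, move L, go to s2
s2 | [c]ccccbbac   read c → write a, move R, go to s2
s2 | a[c]cccbbac   read c → write a, move R, go to s2
s2 | aa[c]ccbbac   read c → write a, move R, go to s2
s2 | aaa[c]cbbac   read c → write a, move R, go to s2
s2 | aaaa[c]bbac   read c → write a, move R, go to s2
s2 | aaaaa[b]bac   read b → write a, move R, go to s3
s3 | aaaaaa[b]ac   read b → write b, move L, go to s3
s3 | aaaaa[a]bac
M halts after 23 transitions.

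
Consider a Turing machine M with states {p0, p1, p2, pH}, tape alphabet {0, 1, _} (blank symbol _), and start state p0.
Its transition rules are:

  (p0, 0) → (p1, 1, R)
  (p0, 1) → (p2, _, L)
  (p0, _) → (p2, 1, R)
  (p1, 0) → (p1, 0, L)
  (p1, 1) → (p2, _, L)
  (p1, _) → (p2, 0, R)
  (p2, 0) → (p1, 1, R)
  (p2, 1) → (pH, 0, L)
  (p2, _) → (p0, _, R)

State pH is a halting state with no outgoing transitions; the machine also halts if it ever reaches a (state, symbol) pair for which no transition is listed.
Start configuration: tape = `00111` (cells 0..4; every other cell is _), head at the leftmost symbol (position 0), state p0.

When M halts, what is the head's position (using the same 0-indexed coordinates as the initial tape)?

0

state=p0 head=0 tape=_[0]0111   (p0,0)→(p1,1,R)
state=p1 head=1 tape=_1[0]111   (p1,0)→(p1,0,L)
state=p1 head=0 tape=_[1]0111   (p1,1)→(p2,_,L)
state=p2 head=-1 tape=[_]_0111   (p2,_)→(p0,_,R)
state=p0 head=0 tape=_[_]0111   (p0,_)→(p2,1,R)
state=p2 head=1 tape=_1[0]111   (p2,0)→(p1,1,R)
state=p1 head=2 tape=_11[1]11   (p1,1)→(p2,_,L)
state=p2 head=1 tape=_1[1]_11   (p2,1)→(pH,0,L)
state=pH head=0 tape=_[1]0_11
At halt the head is at cell 0.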